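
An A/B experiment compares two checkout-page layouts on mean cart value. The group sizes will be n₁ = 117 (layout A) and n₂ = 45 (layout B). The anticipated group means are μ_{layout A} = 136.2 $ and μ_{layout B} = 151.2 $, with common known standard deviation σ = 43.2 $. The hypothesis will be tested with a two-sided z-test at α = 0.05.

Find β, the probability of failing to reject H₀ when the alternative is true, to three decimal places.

β ≈ 0.492

Standardized effect: d = |μ_{layout A} − μ_{layout B}| / σ = |136.2 − 151.2| / 43.2 = 0.3472
Noncentrality parameter: δ = d / √(1/n₁ + 1/n₂) = 0.3472 / √(1/117 + 1/45) = 1.9795
Critical value for a two-sided test at α = 0.05: z_{α/2} = 1.960.
Power = Φ(δ − 1.960) + Φ(−δ − 1.960) = Φ(0.020) + Φ(-3.939) = 0.5078 + 0.0000 = 0.5078.
Type II error: β = 1 − power = 1 − 0.5078 = 0.4922.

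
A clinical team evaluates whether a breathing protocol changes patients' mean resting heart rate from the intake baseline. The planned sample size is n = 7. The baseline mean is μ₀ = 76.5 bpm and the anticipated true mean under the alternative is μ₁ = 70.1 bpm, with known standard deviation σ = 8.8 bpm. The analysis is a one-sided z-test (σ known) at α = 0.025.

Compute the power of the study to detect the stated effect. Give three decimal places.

Power ≈ 0.486

Standardized effect: d = |μ₁ − μ₀| / σ = |70.1 − 76.5| / 8.8 = 0.7273
Noncentrality parameter: δ = d·√n = 0.7273 × √7 = 1.9242
Critical value for a one-sided test at α = 0.025: z_α = 1.960.
Power = P(Z > 1.960 − δ) = Φ(-0.036) = 0.4857.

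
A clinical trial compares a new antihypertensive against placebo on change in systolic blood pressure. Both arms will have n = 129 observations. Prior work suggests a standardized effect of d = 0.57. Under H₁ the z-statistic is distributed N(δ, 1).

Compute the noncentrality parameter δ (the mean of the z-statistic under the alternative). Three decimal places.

δ ≈ 4.578

δ = d·√(n/2) = 0.57 × √(129/2) = 4.5778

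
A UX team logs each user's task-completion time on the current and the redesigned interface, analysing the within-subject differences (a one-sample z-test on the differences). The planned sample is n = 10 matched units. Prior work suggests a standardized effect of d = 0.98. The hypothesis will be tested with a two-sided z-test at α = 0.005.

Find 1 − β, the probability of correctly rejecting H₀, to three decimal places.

Power ≈ 0.615

Noncentrality parameter: δ = d·√n = 0.98 × √10 = 3.0990
Critical value for a two-sided test at α = 0.005: z_{α/2} = 2.807.
Power = Φ(δ − 2.807) + Φ(−δ − 2.807) = Φ(0.292) + Φ(-5.906) = 0.6149 + 0.0000 = 0.6149.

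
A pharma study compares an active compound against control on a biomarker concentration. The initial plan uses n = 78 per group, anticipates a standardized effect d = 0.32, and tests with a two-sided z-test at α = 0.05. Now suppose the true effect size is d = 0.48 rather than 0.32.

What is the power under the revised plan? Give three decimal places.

Power ≈ 0.850

With d = 0.48: δ = d·√(n/2) = 0.48 × √(78/2) = 2.9976. Critical value z_{0.025} = 1.960.
Revised power = Φ(δ − 1.960) + Φ(−δ − 1.960) = Φ(1.038) + Φ(-4.958) = 0.8503 + 0.0000 = 0.8503.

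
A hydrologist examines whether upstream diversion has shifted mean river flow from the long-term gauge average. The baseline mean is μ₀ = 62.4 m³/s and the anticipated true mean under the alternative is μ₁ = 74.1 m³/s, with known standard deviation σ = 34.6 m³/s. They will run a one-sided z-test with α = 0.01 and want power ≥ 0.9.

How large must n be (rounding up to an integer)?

n = 114

Standardized effect: d = |μ₁ − μ₀| / σ = |74.1 − 62.4| / 34.6 = 0.3382
Set Φ(δ − 2.326) = 0.9; then δ − 2.326 = Φ⁻¹(0.9) = 1.282, giving δ = 3.608.
δ = d·√n ⇒ n = (δ/d)² = (3.608 / 0.3382)² = 113.84.
Round up to the next whole unit.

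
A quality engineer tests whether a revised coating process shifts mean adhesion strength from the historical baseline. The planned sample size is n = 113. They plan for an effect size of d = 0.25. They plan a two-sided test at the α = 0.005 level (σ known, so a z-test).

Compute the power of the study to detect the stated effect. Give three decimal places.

Noncentrality parameter: δ = d·√n = 0.25 × √113 = 2.6575
Critical value for a two-sided test at α = 0.005: z_{α/2} = 2.807.
Power = Φ(δ − 2.807) + Φ(−δ − 2.807) = Φ(-0.149) + Φ(-5.465) = 0.4406 + 0.0000 = 0.4406.

Power ≈ 0.441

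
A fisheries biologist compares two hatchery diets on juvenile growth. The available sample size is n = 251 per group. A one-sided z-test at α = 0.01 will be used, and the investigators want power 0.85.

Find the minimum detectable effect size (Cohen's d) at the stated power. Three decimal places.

Need Φ(δ − 2.326) = 0.85, so δ = 2.326 + 1.036 = 3.363.
δ = d·√(n/2) ⇒ d = δ/√(n/2) = 3.363/√(251/2) = 0.3002.

d ≈ 0.300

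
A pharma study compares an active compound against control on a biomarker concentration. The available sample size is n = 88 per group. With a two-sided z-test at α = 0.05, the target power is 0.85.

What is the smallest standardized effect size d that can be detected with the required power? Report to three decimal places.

Need Φ(δ − 1.960) = 0.85, so δ = 1.960 + 1.036 = 2.996.
(Lower-tail contribution to power is negligible for δ > 0.)
δ = d·√(n/2) ⇒ d = δ/√(n/2) = 2.996/√(88/2) = 0.4517.

d ≈ 0.452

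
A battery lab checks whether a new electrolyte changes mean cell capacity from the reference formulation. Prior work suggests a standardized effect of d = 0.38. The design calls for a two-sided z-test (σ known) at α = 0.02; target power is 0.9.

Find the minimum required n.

For power 0.9 need Φ(δ − z_{0.01}) = 0.9, so δ = z_{0.01} + z_{0.10} = 2.326 + 1.282 = 3.608.
(For δ > 0 the lower-tail rejection region contributes negligibly to power, so the one-term inversion is standard.)
δ = d·√n ⇒ n = (δ/d)² = (3.608 / 0.38)² = 90.15.
Round up to the next whole unit.

n = 91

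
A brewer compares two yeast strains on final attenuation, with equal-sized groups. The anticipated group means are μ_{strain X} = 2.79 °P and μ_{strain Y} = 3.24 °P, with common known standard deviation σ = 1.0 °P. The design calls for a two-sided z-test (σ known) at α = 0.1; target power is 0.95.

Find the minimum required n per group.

n = 107 per group

Standardized effect: d = |μ_{strain X} − μ_{strain Y}| / σ = |2.79 − 3.24| / 1.0 = 0.4500
Set Φ(δ − 1.645) = 0.95; then δ − 1.645 = Φ⁻¹(0.95) = 1.645, giving δ = 3.290.
(For δ > 0 the lower-tail rejection region contributes negligibly to power, so the one-term inversion is standard.)
δ = d·√(n/2) ⇒ n = 2(δ/d)² = 2 × (3.290 / 0.4500)² = 106.89.
Rounding up, n = 107 per group.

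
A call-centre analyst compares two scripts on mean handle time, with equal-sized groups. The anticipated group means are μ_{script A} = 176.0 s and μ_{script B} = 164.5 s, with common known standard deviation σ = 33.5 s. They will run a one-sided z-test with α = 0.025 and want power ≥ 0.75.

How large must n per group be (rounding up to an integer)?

Standardized effect: d = |μ_{script A} − μ_{script B}| / σ = |176.0 − 164.5| / 33.5 = 0.3433
For power 0.75 need Φ(δ − z_{0.025}) = 0.75, so δ = z_{0.025} + z_{0.25} = 1.960 + 0.674 = 2.634.
δ = d·√(n/2) ⇒ n = 2(δ/d)² = 2 × (2.634 / 0.3433)² = 117.79.
Rounding up, n = 118 per group.

n = 118 per group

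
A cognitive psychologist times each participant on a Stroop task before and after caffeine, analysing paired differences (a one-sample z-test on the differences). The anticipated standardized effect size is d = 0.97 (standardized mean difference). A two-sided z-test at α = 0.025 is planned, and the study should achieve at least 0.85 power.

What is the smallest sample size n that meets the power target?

For power 0.85 need Φ(δ − z_{0.0125}) = 0.85, so δ = z_{0.0125} + z_{0.15} = 2.241 + 1.036 = 3.278.
(The Φ(−δ − z_{α/2}) term is vanishingly small for δ > 0 and is dropped in the standard sample-size formula.)
δ = d·√n ⇒ n = (δ/d)² = (3.278 / 0.97)² = 11.42.
Round up to the next whole unit.

n = 12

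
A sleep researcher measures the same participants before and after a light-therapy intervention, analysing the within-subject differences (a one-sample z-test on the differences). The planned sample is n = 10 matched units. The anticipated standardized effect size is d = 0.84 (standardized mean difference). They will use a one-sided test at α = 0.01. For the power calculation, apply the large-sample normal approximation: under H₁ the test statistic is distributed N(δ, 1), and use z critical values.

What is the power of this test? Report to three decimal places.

Power ≈ 0.629

Noncentrality parameter: δ = d·√n = 0.84 × √10 = 2.6563
One-sided α = 0.01 → critical value z_{0.01} = 2.326.
Power = P(Z > 2.326 − δ) = Φ(0.330) = 0.6293.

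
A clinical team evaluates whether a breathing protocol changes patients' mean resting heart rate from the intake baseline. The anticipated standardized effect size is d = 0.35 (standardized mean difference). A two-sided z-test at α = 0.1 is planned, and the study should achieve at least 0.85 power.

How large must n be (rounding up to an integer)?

n = 59

For power 0.85 need Φ(δ − z_{0.05}) = 0.85, so δ = z_{0.05} + z_{0.15} = 1.645 + 1.036 = 2.681.
(For δ > 0 the lower-tail rejection region contributes negligibly to power, so the one-term inversion is standard.)
δ = d·√n ⇒ n = (δ/d)² = (2.681 / 0.35)² = 58.69.
Rounding up, n = 59.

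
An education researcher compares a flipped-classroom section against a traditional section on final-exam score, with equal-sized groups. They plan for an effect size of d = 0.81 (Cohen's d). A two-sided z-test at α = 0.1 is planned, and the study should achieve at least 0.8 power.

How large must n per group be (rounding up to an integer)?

Set Φ(δ − 1.645) = 0.8; then δ − 1.645 = Φ⁻¹(0.8) = 0.842, giving δ = 2.486.
(For δ > 0 the lower-tail rejection region contributes negligibly to power, so the one-term inversion is standard.)
δ = d·√(n/2) ⇒ n = 2(δ/d)² = 2 × (2.486 / 0.81)² = 18.85.
Round up to the next whole unit.

n = 19 per group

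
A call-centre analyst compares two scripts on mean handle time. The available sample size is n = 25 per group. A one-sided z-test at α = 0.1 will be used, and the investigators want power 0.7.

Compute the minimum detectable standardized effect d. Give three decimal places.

Need Φ(δ − 1.282) = 0.7, so δ = 1.282 + 0.524 = 1.806.
δ = d·√(n/2) ⇒ d = δ/√(n/2) = 1.806/√(25/2) = 0.5108.

d ≈ 0.511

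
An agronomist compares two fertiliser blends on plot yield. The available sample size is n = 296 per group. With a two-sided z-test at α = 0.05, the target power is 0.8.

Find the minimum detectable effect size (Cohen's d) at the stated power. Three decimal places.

Need Φ(δ − 1.960) = 0.8, so δ = 1.960 + 0.842 = 2.802.
(Lower-tail contribution to power is negligible for δ > 0.)
δ = d·√(n/2) ⇒ d = δ/√(n/2) = 2.802/√(296/2) = 0.2303.

d ≈ 0.230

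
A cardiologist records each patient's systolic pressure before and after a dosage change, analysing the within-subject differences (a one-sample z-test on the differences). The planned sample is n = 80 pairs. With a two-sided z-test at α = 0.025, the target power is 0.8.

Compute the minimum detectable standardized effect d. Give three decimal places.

d ≈ 0.345

Need Φ(δ − 2.241) = 0.8, so δ = 2.241 + 0.842 = 3.083.
(The second rejection-region term Φ(−δ − z_{α/2}) is negligible and dropped.)
δ = d·√n ⇒ d = δ/√n = 3.083/√80 = 0.3447.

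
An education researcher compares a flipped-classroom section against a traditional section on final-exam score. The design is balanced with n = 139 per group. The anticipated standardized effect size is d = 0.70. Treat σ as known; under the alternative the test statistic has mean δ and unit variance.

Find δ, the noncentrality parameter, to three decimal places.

The noncentrality parameter scales effect size by the design's sample-size factor: δ = d·√(n/2) = 0.70 × √(139/2) = 5.8357

δ ≈ 5.836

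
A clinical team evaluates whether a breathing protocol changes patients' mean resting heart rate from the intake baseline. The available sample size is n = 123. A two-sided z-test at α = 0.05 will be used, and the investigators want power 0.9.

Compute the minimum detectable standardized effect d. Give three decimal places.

d ≈ 0.292

Need Φ(δ − 1.960) = 0.9, so δ = 1.960 + 1.282 = 3.242.
(The second rejection-region term Φ(−δ − z_{α/2}) is negligible and dropped.)
δ = d·√n ⇒ d = δ/√n = 3.242/√123 = 0.2923.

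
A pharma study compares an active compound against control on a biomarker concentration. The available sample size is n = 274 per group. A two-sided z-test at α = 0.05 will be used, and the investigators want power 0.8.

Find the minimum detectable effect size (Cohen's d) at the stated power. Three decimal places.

d ≈ 0.239

Required noncentrality: δ = z_{0.025} + z_{0.20} = 1.960 + 0.842 = 2.802.
(The second rejection-region term Φ(−δ − z_{α/2}) is negligible and dropped.)
δ = d·√(n/2) ⇒ d = δ/√(n/2) = 2.802/√(274/2) = 0.2394.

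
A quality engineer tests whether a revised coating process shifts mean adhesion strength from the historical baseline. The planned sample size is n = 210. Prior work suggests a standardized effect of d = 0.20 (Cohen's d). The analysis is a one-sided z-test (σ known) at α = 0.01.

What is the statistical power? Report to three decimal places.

Power ≈ 0.716

Noncentrality parameter: δ = d·√n = 0.20 × √210 = 2.8983
One-sided α = 0.01 → critical value z_{0.01} = 2.326.
Power = Φ(δ − 2.326) = Φ(0.572) = 0.7163.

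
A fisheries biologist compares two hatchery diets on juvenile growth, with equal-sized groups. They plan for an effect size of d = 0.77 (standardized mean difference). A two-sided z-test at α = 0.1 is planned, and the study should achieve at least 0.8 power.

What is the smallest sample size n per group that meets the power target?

Set Φ(δ − 1.645) = 0.8; then δ − 1.645 = Φ⁻¹(0.8) = 0.842, giving δ = 2.486.
(Ignoring the negligible lower-tail rejection probability gives the usual closed-form inversion.)
δ = d·√(n/2) ⇒ n = 2(δ/d)² = 2 × (2.486 / 0.77)² = 20.86.
Round up to the next whole unit.

n = 21 per group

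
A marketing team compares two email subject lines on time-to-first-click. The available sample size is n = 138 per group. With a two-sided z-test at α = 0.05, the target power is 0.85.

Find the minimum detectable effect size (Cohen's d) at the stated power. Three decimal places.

Required noncentrality: δ = z_{0.025} + z_{0.15} = 1.960 + 1.036 = 2.996.
(The second rejection-region term Φ(−δ − z_{α/2}) is negligible and dropped.)
δ = d·√(n/2) ⇒ d = δ/√(n/2) = 2.996/√(138/2) = 0.3607.

d ≈ 0.361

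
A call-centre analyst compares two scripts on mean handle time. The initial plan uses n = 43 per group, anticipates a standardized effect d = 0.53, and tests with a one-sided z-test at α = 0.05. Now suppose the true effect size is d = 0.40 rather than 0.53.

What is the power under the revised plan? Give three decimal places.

Power ≈ 0.583

With d = 0.40: δ = d·√(n/2) = 0.40 × √(43/2) = 1.8547. Critical value z_{0.05} = 1.645.
Revised power = Φ(δ − 1.645) = Φ(0.210) = 0.5831.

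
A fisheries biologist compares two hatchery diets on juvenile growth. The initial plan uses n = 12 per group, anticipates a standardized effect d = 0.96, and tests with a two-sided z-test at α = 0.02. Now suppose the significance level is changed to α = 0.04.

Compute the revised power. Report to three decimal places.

δ = d·√(n/2) = 0.96 × √(12/2) = 2.3515 (unchanged). New critical value: z_{0.02} = 2.054.
Revised power = Φ(δ − 2.054) + Φ(−δ − 2.054) = Φ(0.298) + Φ(-4.405) = 0.6171 + 0.0000 = 0.6171.

Power ≈ 0.617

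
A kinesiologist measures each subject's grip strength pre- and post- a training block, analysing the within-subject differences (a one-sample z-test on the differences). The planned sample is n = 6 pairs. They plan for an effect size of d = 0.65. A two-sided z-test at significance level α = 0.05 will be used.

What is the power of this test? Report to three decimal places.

Power ≈ 0.357

Noncentrality parameter: δ = d·√n = 0.65 × √6 = 1.5922
Critical value for a two-sided test at α = 0.05: z_{α/2} = 1.960.
Power = Φ(δ − 1.960) + Φ(−δ − 1.960) = Φ(-0.368) + Φ(-3.552) = 0.3565 + 0.0002 = 0.3567.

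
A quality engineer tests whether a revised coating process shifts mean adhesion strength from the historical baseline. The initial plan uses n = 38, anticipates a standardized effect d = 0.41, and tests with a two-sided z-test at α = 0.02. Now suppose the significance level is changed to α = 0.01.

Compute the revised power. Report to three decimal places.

Power ≈ 0.481

δ = d·√n = 0.41 × √38 = 2.5274 (unchanged). New critical value: z_{0.005} = 2.576.
Revised power = Φ(δ − 2.576) + Φ(−δ − 2.576) = Φ(-0.048) + Φ(-5.103) = 0.4807 + 0.0000 = 0.4807.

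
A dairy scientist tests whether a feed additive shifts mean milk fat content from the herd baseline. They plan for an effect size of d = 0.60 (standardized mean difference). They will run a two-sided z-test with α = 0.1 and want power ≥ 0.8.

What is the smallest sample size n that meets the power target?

n = 18

Set Φ(δ − 1.645) = 0.8; then δ − 1.645 = Φ⁻¹(0.8) = 0.842, giving δ = 2.486.
(The Φ(−δ − z_{α/2}) term is vanishingly small for δ > 0 and is dropped in the standard sample-size formula.)
δ = d·√n ⇒ n = (δ/d)² = (2.486 / 0.60)² = 17.17.
Round up to the next whole unit.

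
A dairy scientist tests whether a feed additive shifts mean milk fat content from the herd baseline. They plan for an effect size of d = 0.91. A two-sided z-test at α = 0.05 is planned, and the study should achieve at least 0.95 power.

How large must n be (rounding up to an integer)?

n = 16

For power 0.95 need Φ(δ − z_{0.025}) = 0.95, so δ = z_{0.025} + z_{0.05} = 1.960 + 1.645 = 3.605.
(For δ > 0 the lower-tail rejection region contributes negligibly to power, so the one-term inversion is standard.)
δ = d·√n ⇒ n = (δ/d)² = (3.605 / 0.91)² = 15.69.
Round up to the next whole unit.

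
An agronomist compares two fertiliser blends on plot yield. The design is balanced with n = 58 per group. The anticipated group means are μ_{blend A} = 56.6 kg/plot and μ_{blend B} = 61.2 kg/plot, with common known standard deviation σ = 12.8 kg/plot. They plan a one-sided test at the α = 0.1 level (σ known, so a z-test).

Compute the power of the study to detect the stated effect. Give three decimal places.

Standardized effect: d = |μ_{blend A} − μ_{blend B}| / σ = |56.6 − 61.2| / 12.8 = 0.3594
Noncentrality parameter: δ = d·√(n/2) = 0.3594 × √(58/2) = 1.9353
Critical value for a one-sided test at α = 0.1: z_α = 1.282.
Power = P(Z > 1.282 − δ) = Φ(0.654) = 0.7434.

Power ≈ 0.743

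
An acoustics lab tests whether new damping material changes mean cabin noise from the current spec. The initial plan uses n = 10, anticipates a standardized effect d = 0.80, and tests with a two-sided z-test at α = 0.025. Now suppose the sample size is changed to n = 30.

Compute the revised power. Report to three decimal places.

With n = 30: δ = d·√n = 0.80 × √30 = 4.3818. Critical value z_{0.0125} = 2.241.
Revised power = Φ(δ − 2.241) + Φ(−δ − 2.241) = Φ(2.140) + Φ(-6.623) = 0.9838 + 0.0000 = 0.9838.

Power ≈ 0.984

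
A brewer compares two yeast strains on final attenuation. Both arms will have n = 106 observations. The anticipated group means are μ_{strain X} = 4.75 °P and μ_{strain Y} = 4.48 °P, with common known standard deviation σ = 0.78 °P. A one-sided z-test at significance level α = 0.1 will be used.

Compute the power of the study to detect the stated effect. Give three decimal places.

Standardized effect: d = |μ_{strain X} − μ_{strain Y}| / σ = |4.75 − 4.48| / 0.78 = 0.3462
Noncentrality parameter: δ = d·√(n/2) = 0.3462 × √(106/2) = 2.5200
One-sided α = 0.1 → critical value z_{0.1} = 1.282.
Power = P(Z > 1.282 − δ) = Φ(1.238) = 0.8922.

Power ≈ 0.892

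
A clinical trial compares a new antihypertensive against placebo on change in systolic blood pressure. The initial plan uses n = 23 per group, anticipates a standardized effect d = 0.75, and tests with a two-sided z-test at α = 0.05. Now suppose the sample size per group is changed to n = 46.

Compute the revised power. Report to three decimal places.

With n = 46 per group: δ = d·√(n/2) = 0.75 × √(46/2) = 3.5969. Critical value z_{0.025} = 1.960.
Revised power = Φ(δ − 1.960) + Φ(−δ − 1.960) = Φ(1.637) + Φ(-5.557) = 0.9492 + 0.0000 = 0.9492.

Power ≈ 0.949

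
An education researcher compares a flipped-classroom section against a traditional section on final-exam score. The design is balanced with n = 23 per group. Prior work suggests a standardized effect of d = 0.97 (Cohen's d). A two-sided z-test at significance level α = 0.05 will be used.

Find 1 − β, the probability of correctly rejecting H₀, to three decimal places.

Noncentrality parameter: δ = d·√(n/2) = 0.97 × √(23/2) = 3.2894
Critical value for a two-sided test at α = 0.05: z_{α/2} = 1.960.
Power = Φ(δ − 1.960) + Φ(−δ − 1.960) = Φ(1.329) + Φ(-5.249) = 0.9082 + 0.0000 = 0.9082.

Power ≈ 0.908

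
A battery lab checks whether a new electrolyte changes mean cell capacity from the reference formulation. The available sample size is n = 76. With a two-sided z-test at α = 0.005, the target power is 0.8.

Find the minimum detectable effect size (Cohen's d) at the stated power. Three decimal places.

Need Φ(δ − 2.807) = 0.8, so δ = 2.807 + 0.842 = 3.649.
(The second rejection-region term Φ(−δ − z_{α/2}) is negligible and dropped.)
δ = d·√n ⇒ d = δ/√n = 3.649/√76 = 0.4185.

d ≈ 0.419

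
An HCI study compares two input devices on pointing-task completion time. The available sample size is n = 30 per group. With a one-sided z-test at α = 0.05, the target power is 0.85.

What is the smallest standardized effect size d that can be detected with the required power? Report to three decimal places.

d ≈ 0.692

Need Φ(δ − 1.645) = 0.85, so δ = 1.645 + 1.036 = 2.681.
δ = d·√(n/2) ⇒ d = δ/√(n/2) = 2.681/√(30/2) = 0.6923.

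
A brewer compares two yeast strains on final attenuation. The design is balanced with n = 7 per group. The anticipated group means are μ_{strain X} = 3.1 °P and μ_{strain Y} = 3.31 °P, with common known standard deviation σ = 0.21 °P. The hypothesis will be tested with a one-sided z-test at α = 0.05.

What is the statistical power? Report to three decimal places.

Standardized effect: d = |μ_{strain X} − μ_{strain Y}| / σ = |3.1 − 3.31| / 0.21 = 1.0000
Noncentrality parameter: δ = d·√(n/2) = 1.0000 × √(7/2) = 1.8708
One-sided α = 0.05 → critical value z_{0.05} = 1.645.
Power = P(Z > 1.645 − δ) = Φ(0.226) = 0.5894.

Power ≈ 0.589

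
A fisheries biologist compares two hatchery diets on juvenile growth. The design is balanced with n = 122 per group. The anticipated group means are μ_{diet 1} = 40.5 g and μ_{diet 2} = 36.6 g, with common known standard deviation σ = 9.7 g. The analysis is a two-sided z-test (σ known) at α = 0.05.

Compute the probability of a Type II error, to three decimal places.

β ≈ 0.119

Standardized effect: d = |μ_{diet 1} − μ_{diet 2}| / σ = |40.5 − 36.6| / 9.7 = 0.4021
Noncentrality parameter: δ = d·√(n/2) = 0.4021 × √(122/2) = 3.1402
Critical value for a two-sided test at α = 0.05: z_{α/2} = 1.960.
Power = Φ(δ − 1.960) + Φ(−δ − 1.960) = Φ(1.180) + Φ(-5.100) = 0.8810 + 0.0000 = 0.8810.
Type II error: β = 1 − power = 1 − 0.8810 = 0.1190.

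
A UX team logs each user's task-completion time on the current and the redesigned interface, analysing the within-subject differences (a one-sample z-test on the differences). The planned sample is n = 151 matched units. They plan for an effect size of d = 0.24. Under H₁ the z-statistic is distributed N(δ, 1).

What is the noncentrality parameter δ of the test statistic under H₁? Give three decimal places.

The noncentrality parameter scales effect size by the design's sample-size factor: δ = d·√n = 0.24 × √151 = 2.9492

δ ≈ 2.949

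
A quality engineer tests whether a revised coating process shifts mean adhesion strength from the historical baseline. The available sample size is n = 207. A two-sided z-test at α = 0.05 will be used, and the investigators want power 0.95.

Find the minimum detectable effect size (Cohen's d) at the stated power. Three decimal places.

Need Φ(δ − 1.960) = 0.95, so δ = 1.960 + 1.645 = 3.605.
(The second rejection-region term Φ(−δ − z_{α/2}) is negligible and dropped.)
δ = d·√n ⇒ d = δ/√n = 3.605/√207 = 0.2506.

d ≈ 0.251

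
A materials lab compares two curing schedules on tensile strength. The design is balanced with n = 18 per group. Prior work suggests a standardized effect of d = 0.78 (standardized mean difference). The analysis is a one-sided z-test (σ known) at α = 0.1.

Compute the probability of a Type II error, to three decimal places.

β ≈ 0.145

Noncentrality parameter: δ = d·√(n/2) = 0.78 × √(18/2) = 2.3400
One-sided α = 0.1 → critical value z_{0.1} = 1.282.
Power = P(Z > 1.282 − δ) = Φ(1.058) = 0.8551.
Type II error: β = 1 − power = 1 − 0.8551 = 0.1449.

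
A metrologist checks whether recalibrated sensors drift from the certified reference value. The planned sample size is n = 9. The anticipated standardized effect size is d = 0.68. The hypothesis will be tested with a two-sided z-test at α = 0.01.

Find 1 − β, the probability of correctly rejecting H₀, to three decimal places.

Noncentrality parameter: δ = d·√n = 0.68 × √9 = 2.0400
Two-sided α = 0.01 → critical value z_{0.005} = 2.576.
Power = Φ(δ − 2.576) + Φ(−δ − 2.576) = Φ(-0.536) + Φ(-4.616) = 0.2960 + 0.0000 = 0.2960.

Power ≈ 0.296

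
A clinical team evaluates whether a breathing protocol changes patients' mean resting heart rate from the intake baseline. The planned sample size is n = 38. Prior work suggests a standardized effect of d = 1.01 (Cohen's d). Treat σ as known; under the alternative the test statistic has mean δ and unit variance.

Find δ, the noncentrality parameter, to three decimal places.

δ ≈ 6.226

δ = d·√n = 1.01 × √38 = 6.2261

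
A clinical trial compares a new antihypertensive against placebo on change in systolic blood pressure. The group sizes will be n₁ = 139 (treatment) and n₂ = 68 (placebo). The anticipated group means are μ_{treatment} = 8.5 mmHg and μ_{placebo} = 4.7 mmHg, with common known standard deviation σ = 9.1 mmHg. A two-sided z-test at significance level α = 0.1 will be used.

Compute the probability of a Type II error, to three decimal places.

Standardized effect: d = |μ_{treatment} − μ_{placebo}| / σ = |8.5 − 4.7| / 9.1 = 0.4176
Noncentrality parameter: δ = d / √(1/n₁ + 1/n₂) = 0.4176 / √(1/139 + 1/68) = 2.8218
Critical value for a two-sided test at α = 0.1: z_{α/2} = 1.645.
Power = Φ(δ − 1.645) + Φ(−δ − 1.645) = Φ(1.177) + Φ(-4.467) = 0.8804 + 0.0000 = 0.8804.
Type II error: β = 1 − power = 1 − 0.8804 = 0.1196.

β ≈ 0.120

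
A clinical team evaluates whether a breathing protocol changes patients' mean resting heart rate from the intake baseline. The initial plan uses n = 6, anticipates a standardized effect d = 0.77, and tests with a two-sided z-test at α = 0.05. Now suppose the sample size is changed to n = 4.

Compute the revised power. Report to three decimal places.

With n = 4: δ = d·√n = 0.77 × √4 = 1.5400. Critical value z_{0.025} = 1.960.
Revised power = Φ(δ − 1.960) + Φ(−δ − 1.960) = Φ(-0.420) + Φ(-3.500) = 0.3373 + 0.0002 = 0.3375.

Power ≈ 0.337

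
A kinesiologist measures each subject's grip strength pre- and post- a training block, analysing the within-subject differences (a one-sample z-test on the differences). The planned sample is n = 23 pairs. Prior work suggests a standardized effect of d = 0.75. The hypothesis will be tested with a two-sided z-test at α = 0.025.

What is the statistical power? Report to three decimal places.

Noncentrality parameter: δ = d·√n = 0.75 × √23 = 3.5969
Two-sided α = 0.025 → critical value z_{0.0125} = 2.241.
Power = Φ(δ − 2.241) + Φ(−δ − 2.241) = Φ(1.355) + Φ(-5.838) = 0.9124 + 0.0000 = 0.9124.

Power ≈ 0.912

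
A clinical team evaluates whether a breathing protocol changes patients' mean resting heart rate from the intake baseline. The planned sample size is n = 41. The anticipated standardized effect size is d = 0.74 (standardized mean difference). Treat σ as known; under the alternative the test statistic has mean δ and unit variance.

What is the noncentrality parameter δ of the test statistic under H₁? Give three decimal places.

The noncentrality parameter scales effect size by the design's sample-size factor: δ = d·√n = 0.74 × √41 = 4.7383

δ ≈ 4.738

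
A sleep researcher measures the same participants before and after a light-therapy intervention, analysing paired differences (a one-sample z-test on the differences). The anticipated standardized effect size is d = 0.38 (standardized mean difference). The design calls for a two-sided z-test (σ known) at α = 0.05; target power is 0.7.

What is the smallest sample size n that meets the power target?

n = 43

For power 0.7 need Φ(δ − z_{0.025}) = 0.7, so δ = z_{0.025} + z_{0.30} = 1.960 + 0.524 = 2.484.
(The Φ(−δ − z_{α/2}) term is vanishingly small for δ > 0 and is dropped in the standard sample-size formula.)
δ = d·√n ⇒ n = (δ/d)² = (2.484 / 0.38)² = 42.74.
Round up to the next whole unit.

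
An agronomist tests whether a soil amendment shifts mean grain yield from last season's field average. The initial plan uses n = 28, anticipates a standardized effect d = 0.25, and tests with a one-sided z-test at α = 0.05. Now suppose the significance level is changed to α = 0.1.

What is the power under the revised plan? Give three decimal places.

Power ≈ 0.516

δ = d·√n = 0.25 × √28 = 1.3229 (unchanged). New critical value: z_{0.1} = 1.282.
Revised power = P(Z > 1.282 − δ) = Φ(0.041) = 0.5165.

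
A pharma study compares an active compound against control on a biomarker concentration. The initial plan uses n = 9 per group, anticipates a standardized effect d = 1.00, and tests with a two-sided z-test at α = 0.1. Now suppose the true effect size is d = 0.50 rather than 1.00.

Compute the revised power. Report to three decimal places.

Power ≈ 0.283

With d = 0.50: δ = d·√(n/2) = 0.50 × √(9/2) = 1.0607. Critical value z_{0.05} = 1.645.
Revised power = Φ(δ − 1.645) + Φ(−δ − 1.645) = Φ(-0.584) + Φ(-2.706) = 0.2795 + 0.0034 = 0.2830.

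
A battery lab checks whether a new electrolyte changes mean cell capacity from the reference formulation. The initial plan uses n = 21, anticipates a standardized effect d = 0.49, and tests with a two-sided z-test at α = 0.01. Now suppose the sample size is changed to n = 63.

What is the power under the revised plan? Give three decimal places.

With n = 63: δ = d·√n = 0.49 × √63 = 3.8893. Critical value z_{0.005} = 2.576.
Revised power = Φ(δ − 2.576) + Φ(−δ − 2.576) = Φ(1.313) + Φ(-6.465) = 0.9055 + 0.0000 = 0.9055.

Power ≈ 0.905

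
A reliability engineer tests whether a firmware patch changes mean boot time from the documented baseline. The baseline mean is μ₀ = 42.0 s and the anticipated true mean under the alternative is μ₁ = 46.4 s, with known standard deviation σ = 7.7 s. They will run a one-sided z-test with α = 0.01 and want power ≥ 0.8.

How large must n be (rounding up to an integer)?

n = 31

Standardized effect: d = |μ₁ − μ₀| / σ = |46.4 − 42.0| / 7.7 = 0.5714
Set Φ(δ − 2.326) = 0.8; then δ − 2.326 = Φ⁻¹(0.8) = 0.842, giving δ = 3.168.
δ = d·√n ⇒ n = (δ/d)² = (3.168 / 0.5714)² = 30.74.
Rounding up, n = 31.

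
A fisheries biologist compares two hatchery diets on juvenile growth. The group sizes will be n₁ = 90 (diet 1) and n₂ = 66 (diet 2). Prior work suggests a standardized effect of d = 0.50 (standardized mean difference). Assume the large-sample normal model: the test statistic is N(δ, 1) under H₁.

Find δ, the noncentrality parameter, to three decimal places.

δ ≈ 3.085

δ = d / √(1/n₁ + 1/n₂) = 0.50 / √(1/90 + 1/66) = 3.0853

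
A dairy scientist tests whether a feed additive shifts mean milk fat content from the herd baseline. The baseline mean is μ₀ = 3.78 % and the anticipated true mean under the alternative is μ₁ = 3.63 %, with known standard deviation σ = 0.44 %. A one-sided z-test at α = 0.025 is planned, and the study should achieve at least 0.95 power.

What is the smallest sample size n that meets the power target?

Standardized effect: d = |μ₁ − μ₀| / σ = |3.63 − 3.78| / 0.44 = 0.3409
For power 0.95 need Φ(δ − z_{0.025}) = 0.95, so δ = z_{0.025} + z_{0.05} = 1.960 + 1.645 = 3.605.
δ = d·√n ⇒ n = (δ/d)² = (3.605 / 0.3409)² = 111.81.
Round up to the next whole unit.

n = 112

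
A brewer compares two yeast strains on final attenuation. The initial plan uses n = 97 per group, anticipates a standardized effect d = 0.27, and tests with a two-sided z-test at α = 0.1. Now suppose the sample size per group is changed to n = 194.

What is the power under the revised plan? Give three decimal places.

With n = 194 per group: δ = d·√(n/2) = 0.27 × √(194/2) = 2.6592. Critical value z_{0.05} = 1.645.
Revised power = Φ(δ − 1.645) + Φ(−δ − 1.645) = Φ(1.014) + Φ(-4.304) = 0.8448 + 0.0000 = 0.8448.

Power ≈ 0.845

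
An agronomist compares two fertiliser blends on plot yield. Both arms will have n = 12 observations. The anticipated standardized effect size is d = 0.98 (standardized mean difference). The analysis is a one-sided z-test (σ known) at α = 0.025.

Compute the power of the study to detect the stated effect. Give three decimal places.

Power ≈ 0.670

Noncentrality parameter: δ = d·√(n/2) = 0.98 × √(12/2) = 2.4005
One-sided α = 0.025 → critical value z_{0.025} = 1.960.
Power = P(Z > 1.960 − δ) = Φ(0.441) = 0.6702.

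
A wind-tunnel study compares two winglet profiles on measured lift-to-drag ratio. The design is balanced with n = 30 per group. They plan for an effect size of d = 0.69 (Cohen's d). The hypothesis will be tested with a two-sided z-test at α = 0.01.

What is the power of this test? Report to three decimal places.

Power ≈ 0.538

Noncentrality parameter: δ = d·√(n/2) = 0.69 × √(30/2) = 2.6724
Critical value for a two-sided test at α = 0.01: z_{α/2} = 2.576.
Power = Φ(δ − 2.576) + Φ(−δ − 2.576) = Φ(0.097) + Φ(-5.248) = 0.5384 + 0.0000 = 0.5384.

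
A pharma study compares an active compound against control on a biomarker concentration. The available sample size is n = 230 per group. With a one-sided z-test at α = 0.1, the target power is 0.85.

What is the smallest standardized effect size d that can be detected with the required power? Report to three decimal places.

Required noncentrality: δ = z_{0.1} + z_{0.15} = 1.282 + 1.036 = 2.318.
δ = d·√(n/2) ⇒ d = δ/√(n/2) = 2.318/√(230/2) = 0.2162.

d ≈ 0.216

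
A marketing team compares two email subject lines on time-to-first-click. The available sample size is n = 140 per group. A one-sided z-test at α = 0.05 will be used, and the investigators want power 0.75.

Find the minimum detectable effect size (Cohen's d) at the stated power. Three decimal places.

d ≈ 0.277

Need Φ(δ − 1.645) = 0.75, so δ = 1.645 + 0.674 = 2.319.
δ = d·√(n/2) ⇒ d = δ/√(n/2) = 2.319/√(140/2) = 0.2772.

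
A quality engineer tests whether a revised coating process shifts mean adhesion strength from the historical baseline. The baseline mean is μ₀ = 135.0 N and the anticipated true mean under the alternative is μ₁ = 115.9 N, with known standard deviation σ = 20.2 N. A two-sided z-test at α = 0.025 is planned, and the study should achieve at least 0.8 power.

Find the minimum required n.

Standardized effect: d = |μ₁ − μ₀| / σ = |115.9 − 135.0| / 20.2 = 0.9455
For power 0.8 need Φ(δ − z_{0.0125}) = 0.8, so δ = z_{0.0125} + z_{0.20} = 2.241 + 0.842 = 3.083.
(For δ > 0 the lower-tail rejection region contributes negligibly to power, so the one-term inversion is standard.)
δ = d·√n ⇒ n = (δ/d)² = (3.083 / 0.9455)² = 10.63.
Rounding up, n = 11.

n = 11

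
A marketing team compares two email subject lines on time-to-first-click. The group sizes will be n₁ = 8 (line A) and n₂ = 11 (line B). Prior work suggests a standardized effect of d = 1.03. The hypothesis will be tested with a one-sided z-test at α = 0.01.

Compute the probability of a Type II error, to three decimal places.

β ≈ 0.544

Noncentrality parameter: δ = d / √(1/n₁ + 1/n₂) = 1.03 / √(1/8 + 1/11) = 2.2167
Critical value for a one-sided test at α = 0.01: z_α = 2.326.
Power = P(Z > 2.326 − δ) = Φ(-0.110) = 0.4563.
Type II error: β = 1 − power = 1 − 0.4563 = 0.5437.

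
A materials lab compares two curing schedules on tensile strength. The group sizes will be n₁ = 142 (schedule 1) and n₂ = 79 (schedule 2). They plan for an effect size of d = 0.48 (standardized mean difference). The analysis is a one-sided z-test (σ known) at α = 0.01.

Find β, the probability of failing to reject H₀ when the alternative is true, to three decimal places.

Noncentrality parameter: δ = d / √(1/n₁ + 1/n₂) = 0.48 / √(1/142 + 1/79) = 3.4198
Critical value for a one-sided test at α = 0.01: z_α = 2.326.
Power = Φ(δ − 2.326) = Φ(1.093) = 0.8629.
Type II error: β = 1 − power = 1 − 0.8629 = 0.1371.

β ≈ 0.137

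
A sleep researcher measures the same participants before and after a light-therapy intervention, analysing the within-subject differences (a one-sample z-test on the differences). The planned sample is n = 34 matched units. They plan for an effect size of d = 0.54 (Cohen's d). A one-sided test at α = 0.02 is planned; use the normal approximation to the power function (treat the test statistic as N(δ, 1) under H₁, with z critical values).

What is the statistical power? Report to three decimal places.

Noncentrality parameter: δ = d·√n = 0.54 × √34 = 3.1487
One-sided α = 0.02 → critical value z_{0.02} = 2.054.
Power = Φ(δ − 2.054) = Φ(1.095) = 0.8632.

Power ≈ 0.863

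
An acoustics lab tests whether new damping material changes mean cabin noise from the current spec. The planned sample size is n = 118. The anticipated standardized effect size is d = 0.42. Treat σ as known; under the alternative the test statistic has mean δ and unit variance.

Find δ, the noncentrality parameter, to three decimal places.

δ ≈ 4.562

The noncentrality parameter scales effect size by the design's sample-size factor: δ = d·√n = 0.42 × √118 = 4.5624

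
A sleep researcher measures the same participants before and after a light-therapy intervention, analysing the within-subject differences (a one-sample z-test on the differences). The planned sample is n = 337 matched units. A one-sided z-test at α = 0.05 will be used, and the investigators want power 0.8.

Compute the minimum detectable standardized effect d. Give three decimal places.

Need Φ(δ − 1.645) = 0.8, so δ = 1.645 + 0.842 = 2.486.
δ = d·√n ⇒ d = δ/√n = 2.486/√337 = 0.1354.

d ≈ 0.135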